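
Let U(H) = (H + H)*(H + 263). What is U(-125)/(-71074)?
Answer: 17250/35537 ≈ 0.48541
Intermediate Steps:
U(H) = 2*H*(263 + H) (U(H) = (2*H)*(263 + H) = 2*H*(263 + H))
U(-125)/(-71074) = (2*(-125)*(263 - 125))/(-71074) = (2*(-125)*138)*(-1/71074) = -34500*(-1/71074) = 17250/35537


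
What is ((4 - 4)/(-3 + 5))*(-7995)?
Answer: 0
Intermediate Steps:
((4 - 4)/(-3 + 5))*(-7995) = (0/2)*(-7995) = (0*(½))*(-7995) = 0*(-7995) = 0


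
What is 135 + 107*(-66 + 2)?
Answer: -6713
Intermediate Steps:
135 + 107*(-66 + 2) = 135 + 107*(-64) = 135 - 6848 = -6713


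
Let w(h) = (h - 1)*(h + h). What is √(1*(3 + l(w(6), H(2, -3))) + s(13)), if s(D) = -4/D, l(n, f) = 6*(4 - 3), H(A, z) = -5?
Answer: √1469/13 ≈ 2.9483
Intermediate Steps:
w(h) = 2*h*(-1 + h) (w(h) = (-1 + h)*(2*h) = 2*h*(-1 + h))
l(n, f) = 6 (l(n, f) = 6*1 = 6)
√(1*(3 + l(w(6), H(2, -3))) + s(13)) = √(1*(3 + 6) - 4/13) = √(1*9 - 4*1/13) = √(9 - 4/13) = √(113/13) = √1469/13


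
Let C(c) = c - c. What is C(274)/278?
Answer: 0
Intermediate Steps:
C(c) = 0
C(274)/278 = 0/278 = 0*(1/278) = 0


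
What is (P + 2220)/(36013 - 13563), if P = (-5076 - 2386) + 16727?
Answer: 2297/4490 ≈ 0.51158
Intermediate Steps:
P = 9265 (P = -7462 + 16727 = 9265)
(P + 2220)/(36013 - 13563) = (9265 + 2220)/(36013 - 13563) = 11485/22450 = 11485*(1/22450) = 2297/4490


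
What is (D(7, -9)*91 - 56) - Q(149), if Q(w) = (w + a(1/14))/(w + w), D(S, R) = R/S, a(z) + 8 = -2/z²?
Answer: -51303/298 ≈ -172.16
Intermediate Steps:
a(z) = -8 - 2/z²
Q(w) = (-400 + w)/(2*w) (Q(w) = (w + (-8 - 2/(1/14)²))/(w + w) = (w + (-8 - 2/14⁻²))/((2*w)) = (w + (-8 - 2*196))*(1/(2*w)) = (w + (-8 - 392))*(1/(2*w)) = (w - 400)*(1/(2*w)) = (-400 + w)*(1/(2*w)) = (-400 + w)/(2*w))
(D(7, -9)*91 - 56) - Q(149) = (-9/7*91 - 56) - (-400 + 149)/(2*149) = (-9*⅐*91 - 56) - (-251)/(2*149) = (-9/7*91 - 56) - 1*(-251/298) = (-117 - 56) + 251/298 = -173 + 251/298 = -51303/298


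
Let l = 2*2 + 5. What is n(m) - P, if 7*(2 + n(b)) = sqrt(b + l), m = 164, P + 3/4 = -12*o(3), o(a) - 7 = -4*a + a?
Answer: -101/4 + sqrt(173)/7 ≈ -23.371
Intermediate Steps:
o(a) = 7 - 3*a (o(a) = 7 + (-4*a + a) = 7 - 3*a)
l = 9 (l = 4 + 5 = 9)
P = 93/4 (P = -3/4 - 12*(7 - 3*3) = -3/4 - 12*(7 - 9) = -3/4 - 12*(-2) = -3/4 + 24 = 93/4 ≈ 23.250)
n(b) = -2 + sqrt(9 + b)/7 (n(b) = -2 + sqrt(b + 9)/7 = -2 + sqrt(9 + b)/7)
n(m) - P = (-2 + sqrt(9 + 164)/7) - 1*93/4 = (-2 + sqrt(173)/7) - 93/4 = -101/4 + sqrt(173)/7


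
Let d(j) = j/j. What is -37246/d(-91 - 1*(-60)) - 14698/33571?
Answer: -1250400164/33571 ≈ -37246.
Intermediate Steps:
d(j) = 1
-37246/d(-91 - 1*(-60)) - 14698/33571 = -37246/1 - 14698/33571 = -37246*1 - 14698*1/33571 = -37246 - 14698/33571 = -1250400164/33571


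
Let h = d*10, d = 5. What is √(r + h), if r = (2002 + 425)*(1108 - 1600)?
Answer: I*√1194034 ≈ 1092.7*I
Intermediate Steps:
h = 50 (h = 5*10 = 50)
r = -1194084 (r = 2427*(-492) = -1194084)
√(r + h) = √(-1194084 + 50) = √(-1194034) = I*√1194034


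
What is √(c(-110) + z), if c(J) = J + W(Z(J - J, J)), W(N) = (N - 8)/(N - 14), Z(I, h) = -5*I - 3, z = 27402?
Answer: 5*√315503/17 ≈ 165.20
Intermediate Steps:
Z(I, h) = -3 - 5*I
W(N) = (-8 + N)/(-14 + N)
c(J) = 11/17 + J (c(J) = J + (-8 + (-3 - 5*(J - J)))/(-14 + (-3 - 5*(J - J))) = J + (-8 + (-3 - 5*0))/(-14 + (-3 - 5*0)) = J + (-8 + (-3 + 0))/(-14 + (-3 + 0)) = J + (-8 - 3)/(-14 - 3) = J - 11/(-17) = J - 1/17*(-11) = J + 11/17 = 11/17 + J)
√(c(-110) + z) = √((11/17 - 110) + 27402) = √(-1859/17 + 27402) = √(463975/17) = 5*√315503/17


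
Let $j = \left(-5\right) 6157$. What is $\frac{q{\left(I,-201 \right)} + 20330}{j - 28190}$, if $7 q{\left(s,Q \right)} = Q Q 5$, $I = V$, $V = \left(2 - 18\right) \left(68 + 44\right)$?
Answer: $- \frac{68863}{82565} \approx -0.83405$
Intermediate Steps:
$j = -30785$
$V = -1792$ ($V = \left(-16\right) 112 = -1792$)
$I = -1792$
$q{\left(s,Q \right)} = \frac{5 Q^{2}}{7}$ ($q{\left(s,Q \right)} = \frac{Q Q 5}{7} = \frac{Q^{2} \cdot 5}{7} = \frac{5 Q^{2}}{7}$)
$\frac{q{\left(I,-201 \right)} + 20330}{j - 28190} = \frac{\frac{5 \left(-201\right)^{2}}{7} + 20330}{-30785 - 28190} = \frac{\frac{5}{7} \cdot 40401 + 20330}{-58975} = \left(\frac{202005}{7} + 20330\right) \left(- \frac{1}{58975}\right) = \frac{344315}{7} \left(- \frac{1}{58975}\right) = - \frac{68863}{82565}$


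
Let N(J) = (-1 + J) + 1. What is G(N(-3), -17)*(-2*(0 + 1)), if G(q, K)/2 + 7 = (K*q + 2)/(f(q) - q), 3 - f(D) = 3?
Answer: -128/3 ≈ -42.667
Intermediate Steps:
f(D) = 0 (f(D) = 3 - 1*3 = 3 - 3 = 0)
N(J) = J
G(q, K) = -14 - 2*(2 + K*q)/q (G(q, K) = -14 + 2*((K*q + 2)/(0 - q)) = -14 + 2*((2 + K*q)/((-q))) = -14 + 2*((2 + K*q)*(-1/q)) = -14 + 2*(-(2 + K*q)/q) = -14 - 2*(2 + K*q)/q)
G(N(-3), -17)*(-2*(0 + 1)) = (-14 - 4/(-3) - 2*(-17))*(-2*(0 + 1)) = (-14 - 4*(-⅓) + 34)*(-2*1) = (-14 + 4/3 + 34)*(-2) = (64/3)*(-2) = -128/3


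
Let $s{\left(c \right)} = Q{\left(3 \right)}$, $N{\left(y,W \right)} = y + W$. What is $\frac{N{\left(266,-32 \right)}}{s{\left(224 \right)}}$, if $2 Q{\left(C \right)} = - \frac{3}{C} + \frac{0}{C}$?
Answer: $-468$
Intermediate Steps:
$N{\left(y,W \right)} = W + y$
$Q{\left(C \right)} = - \frac{3}{2 C}$ ($Q{\left(C \right)} = \frac{- \frac{3}{C} + \frac{0}{C}}{2} = \frac{- \frac{3}{C} + 0}{2} = \frac{\left(-3\right) \frac{1}{C}}{2} = - \frac{3}{2 C}$)
$s{\left(c \right)} = - \frac{1}{2}$ ($s{\left(c \right)} = - \frac{3}{2 \cdot 3} = \left(- \frac{3}{2}\right) \frac{1}{3} = - \frac{1}{2}$)
$\frac{N{\left(266,-32 \right)}}{s{\left(224 \right)}} = \frac{-32 + 266}{- \frac{1}{2}} = 234 \left(-2\right) = -468$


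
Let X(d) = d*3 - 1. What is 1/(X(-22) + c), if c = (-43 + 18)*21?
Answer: -1/592 ≈ -0.0016892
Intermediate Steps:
X(d) = -1 + 3*d (X(d) = 3*d - 1 = -1 + 3*d)
c = -525 (c = -25*21 = -525)
1/(X(-22) + c) = 1/((-1 + 3*(-22)) - 525) = 1/((-1 - 66) - 525) = 1/(-67 - 525) = 1/(-592) = -1/592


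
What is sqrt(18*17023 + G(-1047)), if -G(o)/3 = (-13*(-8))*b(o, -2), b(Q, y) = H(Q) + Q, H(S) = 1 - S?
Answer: sqrt(306102) ≈ 553.26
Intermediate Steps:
b(Q, y) = 1 (b(Q, y) = (1 - Q) + Q = 1)
G(o) = -312 (G(o) = -3*(-13*(-8)) = -312)
sqrt(18*17023 + G(-1047)) = sqrt(18*17023 - 312) = sqrt(306414 - 312) = sqrt(306102)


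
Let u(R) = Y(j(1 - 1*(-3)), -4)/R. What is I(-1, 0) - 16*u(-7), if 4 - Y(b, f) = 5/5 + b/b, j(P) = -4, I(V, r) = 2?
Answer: 46/7 ≈ 6.5714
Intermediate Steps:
Y(b, f) = 2 (Y(b, f) = 4 - (5/5 + b/b) = 4 - (5*(⅕) + 1) = 4 - (1 + 1) = 4 - 1*2 = 4 - 2 = 2)
u(R) = 2/R
I(-1, 0) - 16*u(-7) = 2 - 32/(-7) = 2 - 32*(-1)/7 = 2 - 16*(-2/7) = 2 + 32/7 = 46/7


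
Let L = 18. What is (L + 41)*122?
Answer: 7198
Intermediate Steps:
(L + 41)*122 = (18 + 41)*122 = 59*122 = 7198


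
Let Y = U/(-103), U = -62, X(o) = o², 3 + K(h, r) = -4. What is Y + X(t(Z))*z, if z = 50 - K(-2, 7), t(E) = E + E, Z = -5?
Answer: 587162/103 ≈ 5700.6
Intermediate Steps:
t(E) = 2*E
K(h, r) = -7 (K(h, r) = -3 - 4 = -7)
z = 57 (z = 50 - 1*(-7) = 50 + 7 = 57)
Y = 62/103 (Y = -62/(-103) = -62*(-1/103) = 62/103 ≈ 0.60194)
Y + X(t(Z))*z = 62/103 + (2*(-5))²*57 = 62/103 + (-10)²*57 = 62/103 + 100*57 = 62/103 + 5700 = 587162/103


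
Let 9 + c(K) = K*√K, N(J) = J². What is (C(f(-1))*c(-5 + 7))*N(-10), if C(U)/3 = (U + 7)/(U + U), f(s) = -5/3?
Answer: 4320 - 960*√2 ≈ 2962.4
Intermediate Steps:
f(s) = -5/3 (f(s) = -5*⅓ = -5/3)
c(K) = -9 + K^(3/2) (c(K) = -9 + K*√K = -9 + K^(3/2))
C(U) = 3*(7 + U)/(2*U) (C(U) = 3*((U + 7)/(U + U)) = 3*((7 + U)/((2*U))) = 3*((7 + U)*(1/(2*U))) = 3*((7 + U)/(2*U)) = 3*(7 + U)/(2*U))
(C(f(-1))*c(-5 + 7))*N(-10) = ((3*(7 - 5/3)/(2*(-5/3)))*(-9 + (-5 + 7)^(3/2)))*(-10)² = (((3/2)*(-⅗)*(16/3))*(-9 + 2^(3/2)))*100 = -24*(-9 + 2*√2)/5*100 = (216/5 - 48*√2/5)*100 = 4320 - 960*√2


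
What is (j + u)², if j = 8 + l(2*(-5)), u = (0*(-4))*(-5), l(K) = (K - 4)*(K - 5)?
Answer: 47524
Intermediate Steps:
l(K) = (-5 + K)*(-4 + K) (l(K) = (-4 + K)*(-5 + K) = (-5 + K)*(-4 + K))
u = 0 (u = 0*(-5) = 0)
j = 218 (j = 8 + (20 + (2*(-5))² - 18*(-5)) = 8 + (20 + (-10)² - 9*(-10)) = 8 + (20 + 100 + 90) = 8 + 210 = 218)
(j + u)² = (218 + 0)² = 218² = 47524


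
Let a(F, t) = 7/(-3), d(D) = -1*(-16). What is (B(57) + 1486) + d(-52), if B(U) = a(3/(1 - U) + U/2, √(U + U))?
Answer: 4499/3 ≈ 1499.7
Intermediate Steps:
d(D) = 16
a(F, t) = -7/3 (a(F, t) = 7*(-⅓) = -7/3)
B(U) = -7/3
(B(57) + 1486) + d(-52) = (-7/3 + 1486) + 16 = 4451/3 + 16 = 4499/3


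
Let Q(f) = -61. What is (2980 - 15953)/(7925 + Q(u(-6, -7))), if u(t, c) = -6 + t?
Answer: -12973/7864 ≈ -1.6497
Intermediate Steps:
(2980 - 15953)/(7925 + Q(u(-6, -7))) = (2980 - 15953)/(7925 - 61) = -12973/7864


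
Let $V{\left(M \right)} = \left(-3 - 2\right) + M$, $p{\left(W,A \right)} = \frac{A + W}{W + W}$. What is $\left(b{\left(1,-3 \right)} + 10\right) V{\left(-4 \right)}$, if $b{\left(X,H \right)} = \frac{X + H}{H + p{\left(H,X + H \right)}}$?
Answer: $- \frac{1278}{13} \approx -98.308$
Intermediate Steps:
$p{\left(W,A \right)} = \frac{A + W}{2 W}$
$b{\left(X,H \right)} = \frac{H + X}{H + \frac{X + 2 H}{2 H}}$ ($b{\left(X,H \right)} = \frac{X + H}{H + \frac{\left(X + H\right) + H}{2 H}} = \frac{H + X}{H + \frac{\left(H + X\right) + H}{2 H}} = \frac{H + X}{H + \frac{X + 2 H}{2 H}}$)
$V{\left(M \right)} = -5 + M$
$\left(b{\left(1,-3 \right)} + 10\right) V{\left(-4 \right)} = \left(2 \left(-3\right) \frac{1}{1 + 2 \left(-3\right) + 2 \left(-3\right)^{2}} \left(-3 + 1\right) + 10\right) \left(-5 - 4\right) = \left(2 \left(-3\right) \frac{1}{1 - 6 + 2 \cdot 9} \left(-2\right) + 10\right) \left(-9\right) = \left(2 \left(-3\right) \frac{1}{1 - 6 + 18} \left(-2\right) + 10\right) \left(-9\right) = \left(2 \left(-3\right) \frac{1}{13} \left(-2\right) + 10\right) \left(-9\right) = \left(\frac{12}{13} + 10\right) \left(-9\right) = \frac{142}{13} \left(-9\right) = - \frac{1278}{13}$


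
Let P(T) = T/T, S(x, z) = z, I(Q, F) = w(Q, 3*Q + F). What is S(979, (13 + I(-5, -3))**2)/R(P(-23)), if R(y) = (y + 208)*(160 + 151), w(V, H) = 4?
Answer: 289/64999 ≈ 0.0044462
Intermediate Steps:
I(Q, F) = 4
P(T) = 1
R(y) = 64688 + 311*y (R(y) = (208 + y)*311 = 64688 + 311*y)
S(979, (13 + I(-5, -3))**2)/R(P(-23)) = (13 + 4)**2/(64688 + 311*1) = 17**2/(64688 + 311) = 289/64999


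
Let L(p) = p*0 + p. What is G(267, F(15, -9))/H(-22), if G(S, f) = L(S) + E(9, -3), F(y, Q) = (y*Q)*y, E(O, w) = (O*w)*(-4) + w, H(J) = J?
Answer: -186/11 ≈ -16.909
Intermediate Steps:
E(O, w) = w - 4*O*w (E(O, w) = -4*O*w + w = w - 4*O*w)
L(p) = p (L(p) = 0 + p = p)
F(y, Q) = Q*y² (F(y, Q) = (Q*y)*y = Q*y²)
G(S, f) = 105 + S (G(S, f) = S - 3*(1 - 4*9) = S - 3*(1 - 36) = S - 3*(-35) = S + 105 = 105 + S)
G(267, F(15, -9))/H(-22) = (105 + 267)/(-22) = 372*(-1/22) = -186/11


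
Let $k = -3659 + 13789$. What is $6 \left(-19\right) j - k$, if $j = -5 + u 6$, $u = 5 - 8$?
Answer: $-7508$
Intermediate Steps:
$u = -3$ ($u = 5 - 8 = -3$)
$j = -23$ ($j = -5 - 18 = -23$)
$k = 10130$
$6 \left(-19\right) j - k = 6 \left(-19\right) \left(-23\right) - 10130 = \left(-114\right) \left(-23\right) - 10130 = 2622 - 10130 = -7508$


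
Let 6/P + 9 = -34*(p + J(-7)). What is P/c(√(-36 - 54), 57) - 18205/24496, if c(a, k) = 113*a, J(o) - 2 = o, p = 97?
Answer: -18205/24496 + I*√10/1772405 ≈ -0.74318 + 1.7842e-6*I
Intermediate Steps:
J(o) = 2 + o
P = -6/3137 (P = 6/(-9 - 34*(97 + (2 - 7))) = 6/(-9 - 34*(97 - 5)) = 6/(-9 - 34*92) = 6/(-9 - 3128) = 6/(-3137) = 6*(-1/3137) = -6/3137 ≈ -0.0019127)
P/c(√(-36 - 54), 57) - 18205/24496 = -6*1/(113*√(-36 - 54))/3137 - 18205/24496 = -6*(-I*√10/3390)/3137 - 18205*1/24496 = -6*(-I*√10/3390)/3137 - 18205/24496 = -(-1)*I*√10/1772405 - 18205/24496 = I*√10/1772405 - 18205/24496 = -18205/24496 + I*√10/1772405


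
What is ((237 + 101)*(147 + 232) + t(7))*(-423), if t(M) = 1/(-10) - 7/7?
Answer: -541866807/10 ≈ -5.4187e+7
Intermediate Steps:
t(M) = -11/10 (t(M) = 1*(-⅒) - 7*⅐ = -⅒ - 1 = -11/10)
((237 + 101)*(147 + 232) + t(7))*(-423) = ((237 + 101)*(147 + 232) - 11/10)*(-423) = (338*379 - 11/10)*(-423) = (128102 - 11/10)*(-423) = (1281009/10)*(-423) = -541866807/10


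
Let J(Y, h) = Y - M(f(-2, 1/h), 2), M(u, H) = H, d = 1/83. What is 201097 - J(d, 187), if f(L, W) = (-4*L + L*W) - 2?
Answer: 16691216/83 ≈ 2.0110e+5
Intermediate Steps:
d = 1/83 ≈ 0.012048
f(L, W) = -2 - 4*L + L*W
J(Y, h) = -2 + Y (J(Y, h) = Y - 1*2 = Y - 2 = -2 + Y)
201097 - J(d, 187) = 201097 - (-2 + 1/83) = 201097 - 1*(-165/83) = 201097 + 165/83 = 16691216/83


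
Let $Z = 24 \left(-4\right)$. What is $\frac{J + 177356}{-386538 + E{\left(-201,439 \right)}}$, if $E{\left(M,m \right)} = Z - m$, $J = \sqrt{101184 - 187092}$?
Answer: $- \frac{177356}{387073} - \frac{2 i \sqrt{21477}}{387073} \approx -0.4582 - 0.00075722 i$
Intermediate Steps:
$Z = -96$
$J = 2 i \sqrt{21477}$ ($J = \sqrt{-85908} = 2 i \sqrt{21477} \approx 293.1 i$)
$E{\left(M,m \right)} = -96 - m$
$\frac{J + 177356}{-386538 + E{\left(-201,439 \right)}} = \frac{2 i \sqrt{21477} + 177356}{-386538 - 535} = \frac{177356 + 2 i \sqrt{21477}}{-386538 - 535} = \frac{177356 + 2 i \sqrt{21477}}{-387073} = \left(177356 + 2 i \sqrt{21477}\right) \left(- \frac{1}{387073}\right) = - \frac{177356}{387073} - \frac{2 i \sqrt{21477}}{387073}$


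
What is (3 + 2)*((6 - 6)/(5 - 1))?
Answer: 0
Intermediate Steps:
(3 + 2)*((6 - 6)/(5 - 1)) = 5*(0/4) = 5*(0*(1/4)) = 5*0 = 0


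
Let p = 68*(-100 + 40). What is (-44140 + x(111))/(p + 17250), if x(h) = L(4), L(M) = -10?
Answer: -4415/1317 ≈ -3.3523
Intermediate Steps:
p = -4080 (p = 68*(-60) = -4080)
x(h) = -10
(-44140 + x(111))/(p + 17250) = (-44140 - 10)/(-4080 + 17250) = -44150/13170 = -44150*1/13170 = -4415/1317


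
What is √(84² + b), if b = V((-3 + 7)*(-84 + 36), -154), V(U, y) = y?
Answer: √6902 ≈ 83.078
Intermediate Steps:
b = -154
√(84² + b) = √(84² - 154) = √(7056 - 154) = √6902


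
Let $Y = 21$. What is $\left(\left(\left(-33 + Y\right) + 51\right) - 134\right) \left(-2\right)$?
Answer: $190$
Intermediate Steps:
$\left(\left(\left(-33 + Y\right) + 51\right) - 134\right) \left(-2\right) = \left(\left(\left(-33 + 21\right) + 51\right) - 134\right) \left(-2\right) = \left(\left(-12 + 51\right) - 134\right) \left(-2\right) = \left(39 - 134\right) \left(-2\right) = \left(-95\right) \left(-2\right) = 190$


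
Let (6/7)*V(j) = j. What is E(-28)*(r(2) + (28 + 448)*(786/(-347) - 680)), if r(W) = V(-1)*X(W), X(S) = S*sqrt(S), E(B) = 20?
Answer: -2253821920/347 - 140*sqrt(2)/3 ≈ -6.4952e+6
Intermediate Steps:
V(j) = 7*j/6
X(S) = S**(3/2)
r(W) = -7*W**(3/2)/6 (r(W) = ((7/6)*(-1))*W**(3/2) = -7*W**(3/2)/6)
E(-28)*(r(2) + (28 + 448)*(786/(-347) - 680)) = 20*(-7*sqrt(2)/3 + (28 + 448)*(786/(-347) - 680)) = 20*(-7*sqrt(2)/3 + 476*(786*(-1/347) - 680)) = 20*(-7*sqrt(2)/3 + 476*(-786/347 - 680)) = 20*(-7*sqrt(2)/3 + 476*(-236746/347)) = 20*(-7*sqrt(2)/3 - 112691096/347) = 20*(-112691096/347 - 7*sqrt(2)/3) = -2253821920/347 - 140*sqrt(2)/3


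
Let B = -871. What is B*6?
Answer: -5226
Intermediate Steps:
B*6 = -871*6 = -5226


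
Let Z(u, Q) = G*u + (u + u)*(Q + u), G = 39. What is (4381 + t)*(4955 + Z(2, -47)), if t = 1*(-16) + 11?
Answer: 21236728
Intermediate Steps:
Z(u, Q) = 39*u + 2*u*(Q + u) (Z(u, Q) = 39*u + (u + u)*(Q + u) = 39*u + (2*u)*(Q + u) = 39*u + 2*u*(Q + u))
t = -5 (t = -16 + 11 = -5)
(4381 + t)*(4955 + Z(2, -47)) = (4381 - 5)*(4955 + 2*(39 + 2*(-47) + 2*2)) = 4376*(4955 + 2*(39 - 94 + 4)) = 4376*(4955 + 2*(-51)) = 4376*(4955 - 102) = 4376*4853 = 21236728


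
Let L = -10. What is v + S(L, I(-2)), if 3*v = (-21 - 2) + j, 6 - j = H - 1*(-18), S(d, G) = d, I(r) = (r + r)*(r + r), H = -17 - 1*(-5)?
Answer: -53/3 ≈ -17.667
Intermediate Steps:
H = -12 (H = -17 + 5 = -12)
I(r) = 4*r² (I(r) = (2*r)*(2*r) = 4*r²)
j = 0 (j = 6 - (-12 - 1*(-18)) = 6 - (-12 + 18) = 6 - 1*6 = 6 - 6 = 0)
v = -23/3 (v = ((-21 - 2) + 0)/3 = (-23 + 0)/3 = (⅓)*(-23) = -23/3 ≈ -7.6667)
v + S(L, I(-2)) = -23/3 - 10 = -53/3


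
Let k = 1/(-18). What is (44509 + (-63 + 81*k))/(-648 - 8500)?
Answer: -88883/18296 ≈ -4.8581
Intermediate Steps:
k = -1/18 ≈ -0.055556
(44509 + (-63 + 81*k))/(-648 - 8500) = (44509 + (-63 + 81*(-1/18)))/(-648 - 8500) = (44509 + (-63 - 9/2))/(-9148) = (44509 - 135/2)*(-1/9148) = (88883/2)*(-1/9148) = -88883/18296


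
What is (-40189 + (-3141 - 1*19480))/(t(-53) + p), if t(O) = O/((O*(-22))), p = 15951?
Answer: -1381820/350921 ≈ -3.9377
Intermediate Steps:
t(O) = -1/22 (t(O) = O/((-22*O)) = O*(-1/(22*O)) = -1/22)
(-40189 + (-3141 - 1*19480))/(t(-53) + p) = (-40189 + (-3141 - 1*19480))/(-1/22 + 15951) = (-40189 + (-3141 - 19480))/(350921/22) = (-40189 - 22621)*(22/350921) = -62810*22/350921 = -1381820/350921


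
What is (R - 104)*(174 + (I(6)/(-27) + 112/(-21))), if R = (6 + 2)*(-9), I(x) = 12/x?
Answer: -801152/27 ≈ -29672.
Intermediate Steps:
R = -72 (R = 8*(-9) = -72)
(R - 104)*(174 + (I(6)/(-27) + 112/(-21))) = (-72 - 104)*(174 + ((12/6)/(-27) + 112/(-21))) = -176*(174 + ((12*(⅙))*(-1/27) + 112*(-1/21))) = -176*(174 + (2*(-1/27) - 16/3)) = -176*(174 + (-2/27 - 16/3)) = -176*(174 - 146/27) = -176*4552/27 = -801152/27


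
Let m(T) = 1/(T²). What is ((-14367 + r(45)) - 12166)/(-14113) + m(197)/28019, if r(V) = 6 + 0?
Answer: 28845177858630/15346326192923 ≈ 1.8796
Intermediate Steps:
r(V) = 6
m(T) = T⁻²
((-14367 + r(45)) - 12166)/(-14113) + m(197)/28019 = ((-14367 + 6) - 12166)/(-14113) + 1/(197²*28019) = (-14361 - 12166)*(-1/14113) + (1/38809)*(1/28019) = -26527*(-1/14113) + 1/1087389371 = 26527/14113 + 1/1087389371 = 28845177858630/15346326192923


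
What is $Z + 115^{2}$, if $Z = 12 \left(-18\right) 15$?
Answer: $9985$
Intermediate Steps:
$Z = -3240$ ($Z = \left(-216\right) 15 = -3240$)
$Z + 115^{2} = -3240 + 115^{2} = -3240 + 13225 = 9985$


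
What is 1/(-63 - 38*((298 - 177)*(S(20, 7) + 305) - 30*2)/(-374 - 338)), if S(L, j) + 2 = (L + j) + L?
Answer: 178/390541 ≈ 0.00045578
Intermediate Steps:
S(L, j) = -2 + j + 2*L (S(L, j) = -2 + ((L + j) + L) = -2 + (j + 2*L) = -2 + j + 2*L)
1/(-63 - 38*((298 - 177)*(S(20, 7) + 305) - 30*2)/(-374 - 338)) = 1/(-63 - 38*((298 - 177)*((-2 + 7 + 2*20) + 305) - 30*2)/(-374 - 338)) = 1/(-63 - 38*(121*((-2 + 7 + 40) + 305) - 60)/(-712)) = 1/(-63 - 38*(121*(45 + 305) - 60)*(-1)/712) = 1/(-63 - 38*(121*350 - 60)*(-1)/712) = 1/(-63 - 38*(42350 - 60)*(-1)/712) = 1/(-63 - 1607020*(-1)/712) = 1/(-63 - 38*(-21145/356)) = 1/(-63 + 401755/178) = 1/(390541/178) = 178/390541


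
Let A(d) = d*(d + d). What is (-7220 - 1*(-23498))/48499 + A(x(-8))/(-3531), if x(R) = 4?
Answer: 5084150/15568179 ≈ 0.32657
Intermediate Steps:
A(d) = 2*d² (A(d) = d*(2*d) = 2*d²)
(-7220 - 1*(-23498))/48499 + A(x(-8))/(-3531) = (-7220 - 1*(-23498))/48499 + (2*4²)/(-3531) = (-7220 + 23498)*(1/48499) + (2*16)*(-1/3531) = 16278*(1/48499) + 32*(-1/3531) = 16278/48499 - 32/3531 = 5084150/15568179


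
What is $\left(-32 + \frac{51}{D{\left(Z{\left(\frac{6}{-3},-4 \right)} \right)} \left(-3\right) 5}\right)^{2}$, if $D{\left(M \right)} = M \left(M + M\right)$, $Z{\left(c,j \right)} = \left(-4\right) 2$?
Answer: $\frac{420127009}{409600} \approx 1025.7$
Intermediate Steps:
$Z{\left(c,j \right)} = -8$
$D{\left(M \right)} = 2 M^{2}$ ($D{\left(M \right)} = M 2 M = 2 M^{2}$)
$\left(-32 + \frac{51}{D{\left(Z{\left(\frac{6}{-3},-4 \right)} \right)} \left(-3\right) 5}\right)^{2} = \left(-32 + \frac{51}{2 \left(-8\right)^{2} \left(-3\right) 5}\right)^{2} = \left(-32 + \frac{51}{2 \cdot 64 \left(-3\right) 5}\right)^{2} = \left(-32 + \frac{51}{128 \left(-3\right) 5}\right)^{2} = \left(-32 + \frac{51}{\left(-384\right) 5}\right)^{2} = \left(-32 + \frac{51}{-1920}\right)^{2} = \left(-32 + 51 \left(- \frac{1}{1920}\right)\right)^{2} = \left(-32 - \frac{17}{640}\right)^{2} = \left(- \frac{20497}{640}\right)^{2} = \frac{420127009}{409600}$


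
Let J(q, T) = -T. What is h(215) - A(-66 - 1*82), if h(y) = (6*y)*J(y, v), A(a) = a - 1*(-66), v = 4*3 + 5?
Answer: -21848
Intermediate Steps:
v = 17 (v = 12 + 5 = 17)
A(a) = 66 + a (A(a) = a + 66 = 66 + a)
h(y) = -102*y (h(y) = (6*y)*(-1*17) = (6*y)*(-17) = -102*y)
h(215) - A(-66 - 1*82) = -102*215 - (66 + (-66 - 1*82)) = -21930 - (66 + (-66 - 82)) = -21930 - (66 - 148) = -21930 - 1*(-82) = -21930 + 82 = -21848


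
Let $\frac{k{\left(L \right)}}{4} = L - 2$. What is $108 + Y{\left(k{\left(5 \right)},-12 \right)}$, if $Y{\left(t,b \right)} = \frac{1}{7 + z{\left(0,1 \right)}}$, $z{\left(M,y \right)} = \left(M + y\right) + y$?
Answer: $\frac{973}{9} \approx 108.11$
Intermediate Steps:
$k{\left(L \right)} = -8 + 4 L$ ($k{\left(L \right)} = 4 \left(L - 2\right) = 4 \left(-2 + L\right) = -8 + 4 L$)
$z{\left(M,y \right)} = M + 2 y$
$Y{\left(t,b \right)} = \frac{1}{9}$ ($Y{\left(t,b \right)} = \frac{1}{7 + \left(0 + 2 \cdot 1\right)} = \frac{1}{7 + \left(0 + 2\right)} = \frac{1}{7 + 2} = \frac{1}{9}$)
$108 + Y{\left(k{\left(5 \right)},-12 \right)} = 108 + \frac{1}{9} = \frac{973}{9}$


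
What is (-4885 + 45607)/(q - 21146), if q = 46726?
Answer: 20361/12790 ≈ 1.5919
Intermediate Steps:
(-4885 + 45607)/(q - 21146) = (-4885 + 45607)/(46726 - 21146) = 40722/25580 = 40722*(1/25580) = 20361/12790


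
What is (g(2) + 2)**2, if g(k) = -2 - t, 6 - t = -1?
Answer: 49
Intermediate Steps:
t = 7 (t = 6 - 1*(-1) = 6 + 1 = 7)
g(k) = -9 (g(k) = -2 - 1*7 = -2 - 7 = -9)
(g(2) + 2)**2 = (-9 + 2)**2 = (-7)**2 = 49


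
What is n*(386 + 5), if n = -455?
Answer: -177905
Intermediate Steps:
n*(386 + 5) = -455*(386 + 5) = -455*391 = -177905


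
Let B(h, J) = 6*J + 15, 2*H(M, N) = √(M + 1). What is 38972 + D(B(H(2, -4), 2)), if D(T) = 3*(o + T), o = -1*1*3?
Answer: 39044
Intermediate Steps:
H(M, N) = √(1 + M)/2 (H(M, N) = √(M + 1)/2 = √(1 + M)/2)
o = -3 (o = -1*3 = -3)
B(h, J) = 15 + 6*J
D(T) = -9 + 3*T (D(T) = 3*(-3 + T) = -9 + 3*T)
38972 + D(B(H(2, -4), 2)) = 38972 + (-9 + 3*(15 + 6*2)) = 38972 + (-9 + 3*(15 + 12)) = 38972 + (-9 + 3*27) = 38972 + (-9 + 81) = 38972 + 72 = 39044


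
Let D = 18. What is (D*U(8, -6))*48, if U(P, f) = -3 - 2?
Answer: -4320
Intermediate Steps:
U(P, f) = -5
(D*U(8, -6))*48 = (18*(-5))*48 = -90*48 = -4320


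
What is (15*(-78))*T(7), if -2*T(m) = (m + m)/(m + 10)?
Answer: 8190/17 ≈ 481.76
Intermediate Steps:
T(m) = -m/(10 + m) (T(m) = -(m + m)/(2*(m + 10)) = -2*m/(2*(10 + m)) = -m/(10 + m))
(15*(-78))*T(7) = (15*(-78))*(-1*7/(10 + 7)) = -(-1170)*7/17 = -1170*(-7/17) = 8190/17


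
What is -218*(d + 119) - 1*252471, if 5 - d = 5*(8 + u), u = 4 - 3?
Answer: -269693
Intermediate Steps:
u = 1
d = -40 (d = 5 - 5*(8 + 1) = 5 - 5*9 = 5 - 1*45 = 5 - 45 = -40)
-218*(d + 119) - 1*252471 = -218*(-40 + 119) - 1*252471 = -218*79 - 252471 = -17222 - 252471 = -269693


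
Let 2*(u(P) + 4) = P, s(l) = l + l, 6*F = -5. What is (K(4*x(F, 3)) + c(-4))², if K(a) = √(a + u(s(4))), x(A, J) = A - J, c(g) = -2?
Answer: (6 - I*√138)²/9 ≈ -11.333 - 15.663*I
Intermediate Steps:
F = -⅚ (F = (⅙)*(-5) = -⅚ ≈ -0.83333)
s(l) = 2*l
u(P) = -4 + P/2
K(a) = √a (K(a) = √(a + (-4 + (2*4)/2)) = √(a + (-4 + (½)*8)) = √(a + (-4 + 4)) = √(a + 0) = √a)
(K(4*x(F, 3)) + c(-4))² = (√(4*(-⅚ - 1*3)) - 2)² = (√(4*(-⅚ - 3)) - 2)² = (√(4*(-23/6)) - 2)² = (√(-46/3) - 2)² = (I*√138/3 - 2)² = (-2 + I*√138/3)²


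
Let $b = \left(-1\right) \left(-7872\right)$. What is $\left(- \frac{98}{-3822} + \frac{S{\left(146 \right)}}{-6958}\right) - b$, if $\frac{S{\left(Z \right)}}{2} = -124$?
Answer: $- \frac{1068072517}{135681} \approx -7871.9$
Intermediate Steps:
$S{\left(Z \right)} = -248$ ($S{\left(Z \right)} = 2 \left(-124\right) = -248$)
$b = 7872$
$\left(- \frac{98}{-3822} + \frac{S{\left(146 \right)}}{-6958}\right) - b = \left(- \frac{98}{-3822} - \frac{248}{-6958}\right) - 7872 = \left(\left(-98\right) \left(- \frac{1}{3822}\right) - - \frac{124}{3479}\right) - 7872 = \left(\frac{1}{39} + \frac{124}{3479}\right) - 7872 = \frac{8315}{135681} - 7872 = - \frac{1068072517}{135681}$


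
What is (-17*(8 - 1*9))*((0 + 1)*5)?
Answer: 85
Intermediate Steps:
(-17*(8 - 1*9))*((0 + 1)*5) = (-17*(8 - 9))*(1*5) = -17*(-1)*5 = 17*5 = 85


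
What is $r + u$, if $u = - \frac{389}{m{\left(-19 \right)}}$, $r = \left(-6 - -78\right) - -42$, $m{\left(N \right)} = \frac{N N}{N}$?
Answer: $\frac{2555}{19} \approx 134.47$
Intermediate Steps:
$m{\left(N \right)} = N$ ($m{\left(N \right)} = \frac{N^{2}}{N} = N$)
$r = 114$ ($r = \left(-6 + 78\right) + 42 = 72 + 42 = 114$)
$u = \frac{389}{19}$ ($u = - \frac{389}{-19} = \left(-389\right) \left(- \frac{1}{19}\right) = \frac{389}{19} \approx 20.474$)
$r + u = 114 + \frac{389}{19} = \frac{2555}{19}$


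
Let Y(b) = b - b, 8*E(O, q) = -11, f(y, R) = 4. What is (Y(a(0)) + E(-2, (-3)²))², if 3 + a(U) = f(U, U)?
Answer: 121/64 ≈ 1.8906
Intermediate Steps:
a(U) = 1 (a(U) = -3 + 4 = 1)
E(O, q) = -11/8 (E(O, q) = (⅛)*(-11) = -11/8)
Y(b) = 0
(Y(a(0)) + E(-2, (-3)²))² = (0 - 11/8)² = (-11/8)² = 121/64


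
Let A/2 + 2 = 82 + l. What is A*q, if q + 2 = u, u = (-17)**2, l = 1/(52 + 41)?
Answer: 4271134/93 ≈ 45926.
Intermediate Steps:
l = 1/93 ≈ 0.010753
A = 14882/93 (A = -4 + 2*(82 + 1/93) = -4 + 2*(7627/93) = -4 + 15254/93 = 14882/93 ≈ 160.02)
u = 289
q = 287 (q = -2 + 289 = 287)
A*q = (14882/93)*287 = 4271134/93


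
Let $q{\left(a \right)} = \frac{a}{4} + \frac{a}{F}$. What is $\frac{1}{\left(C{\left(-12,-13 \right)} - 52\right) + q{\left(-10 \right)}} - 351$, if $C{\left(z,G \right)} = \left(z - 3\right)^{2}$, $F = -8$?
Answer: $- \frac{241133}{687} \approx -350.99$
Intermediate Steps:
$C{\left(z,G \right)} = \left(-3 + z\right)^{2}$
$q{\left(a \right)} = \frac{a}{8}$ ($q{\left(a \right)} = \frac{a}{4} + \frac{a}{-8} = a \frac{1}{4} + a \left(- \frac{1}{8}\right) = \frac{a}{4} - \frac{a}{8} = \frac{a}{8}$)
$\frac{1}{\left(C{\left(-12,-13 \right)} - 52\right) + q{\left(-10 \right)}} - 351 = \frac{1}{\left(\left(-3 - 12\right)^{2} - 52\right) + \frac{1}{8} \left(-10\right)} - 351 = \frac{1}{\left(\left(-15\right)^{2} - 52\right) - \frac{5}{4}} - 351 = \frac{1}{\left(225 - 52\right) - \frac{5}{4}} - 351 = \frac{1}{173 - \frac{5}{4}} - 351 = \frac{1}{\frac{687}{4}} - 351 = \frac{4}{687} - 351 = - \frac{241133}{687}$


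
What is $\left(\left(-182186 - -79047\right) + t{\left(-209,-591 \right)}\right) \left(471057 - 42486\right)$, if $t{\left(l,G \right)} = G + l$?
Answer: $-44545241169$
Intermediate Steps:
$\left(\left(-182186 - -79047\right) + t{\left(-209,-591 \right)}\right) \left(471057 - 42486\right) = \left(\left(-182186 - -79047\right) - 800\right) \left(471057 - 42486\right) = \left(\left(-182186 + 79047\right) - 800\right) \left(471057 - 42486\right) = \left(-103139 - 800\right) \left(471057 - 42486\right) = \left(-103939\right) 428571 = -44545241169$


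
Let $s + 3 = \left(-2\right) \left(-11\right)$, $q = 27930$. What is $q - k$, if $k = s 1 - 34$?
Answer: $27945$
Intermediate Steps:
$s = 19$ ($s = -3 - -22 = -3 + 22 = 19$)
$k = -15$ ($k = 19 \cdot 1 - 34 = 19 - 34 = -15$)
$q - k = 27930 - -15 = 27930 + 15 = 27945$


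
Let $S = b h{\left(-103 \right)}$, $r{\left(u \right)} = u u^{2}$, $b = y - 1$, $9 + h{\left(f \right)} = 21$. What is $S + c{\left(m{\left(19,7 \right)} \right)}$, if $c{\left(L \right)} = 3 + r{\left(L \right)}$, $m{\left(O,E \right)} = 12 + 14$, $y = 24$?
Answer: $17855$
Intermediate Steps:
$m{\left(O,E \right)} = 26$
$h{\left(f \right)} = 12$ ($h{\left(f \right)} = -9 + 21 = 12$)
$b = 23$ ($b = 24 - 1 = 23$)
$r{\left(u \right)} = u^{3}$
$S = 276$ ($S = 23 \cdot 12 = 276$)
$c{\left(L \right)} = 3 + L^{3}$
$S + c{\left(m{\left(19,7 \right)} \right)} = 276 + \left(3 + 26^{3}\right) = 276 + \left(3 + 17576\right) = 276 + 17579 = 17855$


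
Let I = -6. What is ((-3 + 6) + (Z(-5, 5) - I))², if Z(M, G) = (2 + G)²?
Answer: 3364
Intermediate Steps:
((-3 + 6) + (Z(-5, 5) - I))² = ((-3 + 6) + ((2 + 5)² - 1*(-6)))² = (3 + (7² + 6))² = (3 + (49 + 6))² = (3 + 55)² = 58² = 3364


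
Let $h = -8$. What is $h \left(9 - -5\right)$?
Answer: $-112$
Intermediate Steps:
$h \left(9 - -5\right) = - 8 \left(9 - -5\right) = - 8 \left(9 + 5\right) = \left(-8\right) 14 = -112$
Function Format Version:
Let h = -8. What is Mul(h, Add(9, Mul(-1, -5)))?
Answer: -112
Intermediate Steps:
Mul(h, Add(9, Mul(-1, -5))) = Mul(-8, Add(9, Mul(-1, -5))) = Mul(-8, Add(9, 5)) = Mul(-8, 14) = -112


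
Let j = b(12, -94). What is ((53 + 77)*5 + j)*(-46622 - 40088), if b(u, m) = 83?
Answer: -63558430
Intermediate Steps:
j = 83
((53 + 77)*5 + j)*(-46622 - 40088) = ((53 + 77)*5 + 83)*(-46622 - 40088) = (130*5 + 83)*(-86710) = (650 + 83)*(-86710) = 733*(-86710) = -63558430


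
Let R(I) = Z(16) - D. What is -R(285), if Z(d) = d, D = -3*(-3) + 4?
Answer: -3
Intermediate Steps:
D = 13 (D = 9 + 4 = 13)
R(I) = 3 (R(I) = 16 - 1*13 = 16 - 13 = 3)
-R(285) = -1*3 = -3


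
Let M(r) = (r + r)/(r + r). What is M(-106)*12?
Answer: 12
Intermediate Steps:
M(r) = 1 (M(r) = (2*r)/((2*r)) = (2*r)*(1/(2*r)) = 1)
M(-106)*12 = 1*12 = 12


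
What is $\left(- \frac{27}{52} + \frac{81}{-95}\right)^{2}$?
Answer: $\frac{45927729}{24403600} \approx 1.882$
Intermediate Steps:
$\left(- \frac{27}{52} + \frac{81}{-95}\right)^{2} = \left(\left(-27\right) \frac{1}{52} + 81 \left(- \frac{1}{95}\right)\right)^{2} = \left(- \frac{27}{52} - \frac{81}{95}\right)^{2} = \left(- \frac{6777}{4940}\right)^{2} = \frac{45927729}{24403600}$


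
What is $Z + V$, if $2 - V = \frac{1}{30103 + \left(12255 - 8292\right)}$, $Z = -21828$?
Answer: $- \frac{743524517}{34066} \approx -21826.0$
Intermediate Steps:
$V = \frac{68131}{34066}$ ($V = 2 - \frac{1}{30103 + \left(12255 - 8292\right)} = 2 - \frac{1}{30103 + 3963} = 2 - \frac{1}{34066} = \frac{68131}{34066} \approx 2.0$)
$Z + V = -21828 + \frac{68131}{34066} = - \frac{743524517}{34066}$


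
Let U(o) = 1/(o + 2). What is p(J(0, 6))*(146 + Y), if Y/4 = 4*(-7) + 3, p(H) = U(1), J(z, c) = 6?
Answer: 46/3 ≈ 15.333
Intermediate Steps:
U(o) = 1/(2 + o)
p(H) = ⅓ (p(H) = 1/(2 + 1) = 1/3 = ⅓)
Y = -100 (Y = 4*(4*(-7) + 3) = 4*(-28 + 3) = 4*(-25) = -100)
p(J(0, 6))*(146 + Y) = (146 - 100)/3 = (⅓)*46 = 46/3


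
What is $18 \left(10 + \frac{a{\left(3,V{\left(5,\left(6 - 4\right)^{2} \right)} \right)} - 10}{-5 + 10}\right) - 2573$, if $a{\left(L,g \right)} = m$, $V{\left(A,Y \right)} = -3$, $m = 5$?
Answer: $-2411$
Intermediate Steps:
$a{\left(L,g \right)} = 5$
$18 \left(10 + \frac{a{\left(3,V{\left(5,\left(6 - 4\right)^{2} \right)} \right)} - 10}{-5 + 10}\right) - 2573 = 18 \left(10 + \frac{5 - 10}{-5 + 10}\right) - 2573 = 18 \left(10 - \frac{5}{5}\right) - 2573 = 18 \left(10 - 1\right) - 2573 = 18 \cdot 9 - 2573 = 162 - 2573 = -2411$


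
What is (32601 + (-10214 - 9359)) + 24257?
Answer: 37285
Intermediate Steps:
(32601 + (-10214 - 9359)) + 24257 = (32601 - 19573) + 24257 = 13028 + 24257 = 37285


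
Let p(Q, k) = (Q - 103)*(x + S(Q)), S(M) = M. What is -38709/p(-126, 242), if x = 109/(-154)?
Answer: -5961186/4468477 ≈ -1.3341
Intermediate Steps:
x = -109/154 (x = 109*(-1/154) = -109/154 ≈ -0.70779)
p(Q, k) = (-103 + Q)*(-109/154 + Q) (p(Q, k) = (Q - 103)*(-109/154 + Q) = (-103 + Q)*(-109/154 + Q))
-38709/p(-126, 242) = -38709/(11227/154 + (-126)**2 - 15971/154*(-126)) = -38709/(11227/154 + 15876 + 143739/11) = -38709/4468477/154 = -38709*154/4468477 = -5961186/4468477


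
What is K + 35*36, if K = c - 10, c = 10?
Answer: 1260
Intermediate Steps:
K = 0 (K = 10 - 10 = 0)
K + 35*36 = 0 + 35*36 = 0 + 1260 = 1260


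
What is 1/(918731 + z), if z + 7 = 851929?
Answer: 1/1770653 ≈ 5.6476e-7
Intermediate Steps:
z = 851922 (z = -7 + 851929 = 851922)
1/(918731 + z) = 1/(918731 + 851922) = 1/1770653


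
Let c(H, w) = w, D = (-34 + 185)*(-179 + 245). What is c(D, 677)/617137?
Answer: 677/617137 ≈ 0.0010970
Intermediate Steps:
D = 9966 (D = 151*66 = 9966)
c(D, 677)/617137 = 677/617137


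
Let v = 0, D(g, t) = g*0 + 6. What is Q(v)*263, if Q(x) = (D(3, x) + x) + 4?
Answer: 2630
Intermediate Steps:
D(g, t) = 6 (D(g, t) = 0 + 6 = 6)
Q(x) = 10 + x (Q(x) = (6 + x) + 4 = 10 + x)
Q(v)*263 = (10 + 0)*263 = 10*263 = 2630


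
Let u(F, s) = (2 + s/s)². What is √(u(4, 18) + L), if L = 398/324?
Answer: √3314/18 ≈ 3.1982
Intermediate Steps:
u(F, s) = 9 (u(F, s) = (2 + 1)² = 3² = 9)
L = 199/162 (L = 398*(1/324) = 199/162 ≈ 1.2284)
√(u(4, 18) + L) = √(9 + 199/162) = √(1657/162) = √3314/18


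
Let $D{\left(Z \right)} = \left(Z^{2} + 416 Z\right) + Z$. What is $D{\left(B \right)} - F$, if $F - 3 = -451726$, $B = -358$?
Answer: $430601$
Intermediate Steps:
$D{\left(Z \right)} = Z^{2} + 417 Z$
$F = -451723$ ($F = 3 - 451726 = -451723$)
$D{\left(B \right)} - F = - 358 \left(417 - 358\right) - -451723 = \left(-358\right) 59 + 451723 = -21122 + 451723 = 430601$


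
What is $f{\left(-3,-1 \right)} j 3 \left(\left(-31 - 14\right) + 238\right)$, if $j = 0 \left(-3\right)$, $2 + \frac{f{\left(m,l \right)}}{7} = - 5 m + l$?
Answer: $0$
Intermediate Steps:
$f{\left(m,l \right)} = -14 - 35 m + 7 l$ ($f{\left(m,l \right)} = -14 + 7 \left(- 5 m + l\right) = -14 + 7 \left(l - 5 m\right) = -14 + \left(- 35 m + 7 l\right) = -14 - 35 m + 7 l$)
$j = 0$
$f{\left(-3,-1 \right)} j 3 \left(\left(-31 - 14\right) + 238\right) = \left(-14 - -105 + 7 \left(-1\right)\right) 0 \cdot 3 \left(\left(-31 - 14\right) + 238\right) = \left(-14 + 105 - 7\right) 0 \cdot 3 \left(\left(-31 - 14\right) + 238\right) = 84 \cdot 0 \cdot 3 \left(-45 + 238\right) = 0 \cdot 3 \cdot 193 = 0 \cdot 193 = 0$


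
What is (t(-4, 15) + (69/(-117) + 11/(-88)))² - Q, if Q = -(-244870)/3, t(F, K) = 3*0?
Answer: -7945492031/97344 ≈ -81623.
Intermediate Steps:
t(F, K) = 0
Q = 244870/3 (Q = -(-244870)/3 = -48974*(-5/3) = 244870/3 ≈ 81623.)
(t(-4, 15) + (69/(-117) + 11/(-88)))² - Q = (0 + (69/(-117) + 11/(-88)))² - 1*244870/3 = (0 + (69*(-1/117) + 11*(-1/88)))² - 244870/3 = (0 + (-23/39 - ⅛))² - 244870/3 = (0 - 223/312)² - 244870/3 = (-223/312)² - 244870/3 = 49729/97344 - 244870/3 = -7945492031/97344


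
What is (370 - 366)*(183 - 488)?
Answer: -1220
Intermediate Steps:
(370 - 366)*(183 - 488) = 4*(-305) = -1220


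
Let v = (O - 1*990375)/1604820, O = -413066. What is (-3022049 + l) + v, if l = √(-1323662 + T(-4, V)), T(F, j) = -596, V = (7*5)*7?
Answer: -4849846079621/1604820 + 31*I*√1378 ≈ -3.022e+6 + 1150.8*I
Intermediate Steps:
V = 245 (V = 35*7 = 245)
l = 31*I*√1378 (l = √(-1323662 - 596) = √(-1324258) = 31*I*√1378 ≈ 1150.8*I)
v = -1403441/1604820 (v = (-413066 - 1*990375)/1604820 = (-413066 - 990375)*(1/1604820) = -1403441*1/1604820 = -1403441/1604820 ≈ -0.87452)
(-3022049 + l) + v = (-3022049 + 31*I*√1378) - 1403441/1604820 = -4849846079621/1604820 + 31*I*√1378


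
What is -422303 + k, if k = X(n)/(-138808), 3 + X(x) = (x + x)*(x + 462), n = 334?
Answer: -58619566549/138808 ≈ -4.2231e+5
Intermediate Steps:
X(x) = -3 + 2*x*(462 + x) (X(x) = -3 + (x + x)*(x + 462) = -3 + (2*x)*(462 + x) = -3 + 2*x*(462 + x))
k = -531725/138808 (k = (-3 + 2*334² + 924*334)/(-138808) = (-3 + 2*111556 + 308616)*(-1/138808) = (-3 + 223112 + 308616)*(-1/138808) = 531725*(-1/138808) = -531725/138808 ≈ -3.8307)
-422303 + k = -422303 - 531725/138808 = -58619566549/138808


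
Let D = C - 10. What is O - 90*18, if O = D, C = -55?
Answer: -1685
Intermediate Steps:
D = -65 (D = -55 - 10 = -65)
O = -65
O - 90*18 = -65 - 90*18 = -65 - 1620 = -1685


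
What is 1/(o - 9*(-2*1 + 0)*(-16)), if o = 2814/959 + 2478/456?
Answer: -10412/2911523 ≈ -0.0035761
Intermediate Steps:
o = 87133/10412 (o = 2814*(1/959) + 2478*(1/456) = 402/137 + 413/76 = 87133/10412 ≈ 8.3685)
1/(o - 9*(-2*1 + 0)*(-16)) = 1/(87133/10412 - 9*(-2*1 + 0)*(-16)) = 1/(87133/10412 - 9*(-2 + 0)*(-16)) = 1/(87133/10412 - 9*(-2)*(-16)) = 1/(87133/10412 + 18*(-16)) = 1/(87133/10412 - 288) = 1/(-2911523/10412) = -10412/2911523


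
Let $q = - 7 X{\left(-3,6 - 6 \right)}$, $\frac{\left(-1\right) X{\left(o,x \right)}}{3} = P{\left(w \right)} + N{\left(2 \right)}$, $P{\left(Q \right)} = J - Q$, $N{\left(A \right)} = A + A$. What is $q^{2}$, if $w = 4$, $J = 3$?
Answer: $3969$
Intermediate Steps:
$N{\left(A \right)} = 2 A$
$P{\left(Q \right)} = 3 - Q$
$X{\left(o,x \right)} = -9$ ($X{\left(o,x \right)} = - 3 \left(\left(3 - 4\right) + 2 \cdot 2\right) = - 3 \left(\left(3 - 4\right) + 4\right) = - 3 \left(-1 + 4\right) = \left(-3\right) 3 = -9$)
$q = 63$ ($q = \left(-7\right) \left(-9\right) = 63$)
$q^{2} = 63^{2} = 3969$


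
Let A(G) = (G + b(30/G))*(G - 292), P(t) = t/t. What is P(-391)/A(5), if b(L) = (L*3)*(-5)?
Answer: 1/24395 ≈ 4.0992e-5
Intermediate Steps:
b(L) = -15*L (b(L) = (3*L)*(-5) = -15*L)
P(t) = 1
A(G) = (-292 + G)*(G - 450/G) (A(G) = (G - 450/G)*(G - 292) = (G - 450/G)*(-292 + G) = (-292 + G)*(G - 450/G))
P(-391)/A(5) = 1/(-450 + 5² - 292*5 + 131400/5) = 1/(-450 + 25 - 1460 + 131400*(⅕)) = 1/(-450 + 25 - 1460 + 26280) = 1/24395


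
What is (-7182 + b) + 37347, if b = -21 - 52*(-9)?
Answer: 30612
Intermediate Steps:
b = 447 (b = -21 + 468 = 447)
(-7182 + b) + 37347 = (-7182 + 447) + 37347 = -6735 + 37347 = 30612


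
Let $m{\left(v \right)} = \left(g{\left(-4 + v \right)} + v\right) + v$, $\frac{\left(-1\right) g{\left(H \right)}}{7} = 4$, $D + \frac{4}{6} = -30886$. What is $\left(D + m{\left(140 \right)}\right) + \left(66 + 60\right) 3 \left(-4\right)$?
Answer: $- \frac{96440}{3} \approx -32147.0$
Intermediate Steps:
$D = - \frac{92660}{3}$ ($D = - \frac{2}{3} - 30886 = - \frac{92660}{3} \approx -30887.0$)
$g{\left(H \right)} = -28$ ($g{\left(H \right)} = \left(-7\right) 4 = -28$)
$m{\left(v \right)} = -28 + 2 v$ ($m{\left(v \right)} = \left(-28 + v\right) + v = -28 + 2 v$)
$\left(D + m{\left(140 \right)}\right) + \left(66 + 60\right) 3 \left(-4\right) = \left(- \frac{92660}{3} + \left(-28 + 2 \cdot 140\right)\right) + \left(66 + 60\right) 3 \left(-4\right) = \left(- \frac{92660}{3} + \left(-28 + 280\right)\right) + 126 \left(-12\right) = \left(- \frac{92660}{3} + 252\right) - 1512 = - \frac{91904}{3} - 1512 = - \frac{96440}{3}$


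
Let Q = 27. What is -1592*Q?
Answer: -42984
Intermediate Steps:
-1592*Q = -1592*27 = -42984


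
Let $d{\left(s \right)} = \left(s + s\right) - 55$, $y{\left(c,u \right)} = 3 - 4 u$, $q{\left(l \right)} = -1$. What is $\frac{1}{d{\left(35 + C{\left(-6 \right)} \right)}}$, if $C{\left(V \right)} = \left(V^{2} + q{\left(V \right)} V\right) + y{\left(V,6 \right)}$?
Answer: $\frac{1}{57} \approx 0.017544$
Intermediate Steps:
$C{\left(V \right)} = -21 + V^{2} - V$ ($C{\left(V \right)} = \left(V^{2} - V\right) + \left(3 - 24\right) = \left(V^{2} - V\right) - 21 = -21 + V^{2} - V$)
$d{\left(s \right)} = -55 + 2 s$ ($d{\left(s \right)} = 2 s - 55 = -55 + 2 s$)
$\frac{1}{d{\left(35 + C{\left(-6 \right)} \right)}} = \frac{1}{-55 + 2 \left(35 - \left(15 - 36\right)\right)} = \frac{1}{-55 + 2 \left(35 + \left(-21 + 36 + 6\right)\right)} = \frac{1}{-55 + 2 \left(35 + 21\right)} = \frac{1}{-55 + 2 \cdot 56} = \frac{1}{-55 + 112} = \frac{1}{57}$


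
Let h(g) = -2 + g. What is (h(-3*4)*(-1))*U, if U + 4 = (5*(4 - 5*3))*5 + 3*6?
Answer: -3654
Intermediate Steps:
U = -261 (U = -4 + ((5*(4 - 5*3))*5 + 3*6) = -4 + ((5*(4 - 15))*5 + 18) = -4 + ((5*(-11))*5 + 18) = -4 + (-55*5 + 18) = -4 + (-275 + 18) = -4 - 257 = -261)
(h(-3*4)*(-1))*U = ((-2 - 3*4)*(-1))*(-261) = ((-2 - 12)*(-1))*(-261) = -14*(-1)*(-261) = 14*(-261) = -3654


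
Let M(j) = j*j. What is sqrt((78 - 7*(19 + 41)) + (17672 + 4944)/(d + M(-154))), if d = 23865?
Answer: I*sqrt(773195341966)/47581 ≈ 18.48*I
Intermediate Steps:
M(j) = j**2
sqrt((78 - 7*(19 + 41)) + (17672 + 4944)/(d + M(-154))) = sqrt((78 - 7*(19 + 41)) + (17672 + 4944)/(23865 + (-154)**2)) = sqrt((78 - 7*60) + 22616/(23865 + 23716)) = sqrt((78 - 420) + 22616/47581) = sqrt(-342 + 22616*(1/47581)) = sqrt(-342 + 22616/47581) = sqrt(-16250086/47581) = I*sqrt(773195341966)/47581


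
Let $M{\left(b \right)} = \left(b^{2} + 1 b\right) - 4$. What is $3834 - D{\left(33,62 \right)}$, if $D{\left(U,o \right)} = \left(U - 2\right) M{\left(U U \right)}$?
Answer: $-36793352$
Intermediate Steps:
$M{\left(b \right)} = -4 + b + b^{2}$ ($M{\left(b \right)} = \left(b^{2} + b\right) - 4 = \left(b + b^{2}\right) - 4 = -4 + b + b^{2}$)
$D{\left(U,o \right)} = \left(-2 + U\right) \left(-4 + U^{2} + U^{4}\right)$ ($D{\left(U,o \right)} = \left(U - 2\right) \left(-4 + U U + \left(U U\right)^{2}\right) = \left(U - 2\right) \left(-4 + U^{2} + \left(U^{2}\right)^{2}\right) = \left(-2 + U\right) \left(-4 + U^{2} + U^{4}\right)$)
$3834 - D{\left(33,62 \right)} = 3834 - \left(-2 + 33\right) \left(-4 + 33^{2} + 33^{4}\right) = 3834 - 31 \left(-4 + 1089 + 1185921\right) = 3834 - 31 \cdot 1187006 = 3834 - 36797186 = -36793352$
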